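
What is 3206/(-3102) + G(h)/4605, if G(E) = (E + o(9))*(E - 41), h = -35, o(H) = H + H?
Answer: -597547/793595 ≈ -0.75296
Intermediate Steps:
o(H) = 2*H
G(E) = (-41 + E)*(18 + E) (G(E) = (E + 2*9)*(E - 41) = (E + 18)*(-41 + E) = (18 + E)*(-41 + E) = (-41 + E)*(18 + E))
3206/(-3102) + G(h)/4605 = 3206/(-3102) + (-738 + (-35)² - 23*(-35))/4605 = 3206*(-1/3102) + (-738 + 1225 + 805)*(1/4605) = -1603/1551 + 1292*(1/4605) = -1603/1551 + 1292/4605 = -597547/793595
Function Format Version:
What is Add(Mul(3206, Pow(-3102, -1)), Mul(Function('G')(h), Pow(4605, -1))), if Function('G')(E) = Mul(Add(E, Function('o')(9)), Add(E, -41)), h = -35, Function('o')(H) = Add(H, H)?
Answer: Rational(-597547, 793595) ≈ -0.75296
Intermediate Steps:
Function('o')(H) = Mul(2, H)
Function('G')(E) = Mul(Add(-41, E), Add(18, E)) (Function('G')(E) = Mul(Add(E, Mul(2, 9)), Add(E, -41)) = Mul(Add(E, 18), Add(-41, E)) = Mul(Add(18, E), Add(-41, E)) = Mul(Add(-41, E), Add(18, E)))
Add(Mul(3206, Pow(-3102, -1)), Mul(Function('G')(h), Pow(4605, -1))) = Add(Mul(3206, Pow(-3102, -1)), Mul(Add(-738, Pow(-35, 2), Mul(-23, -35)), Pow(4605, -1))) = Add(Mul(3206, Rational(-1, 3102)), Mul(Add(-738, 1225, 805), Rational(1, 4605))) = Add(Rational(-1603, 1551), Mul(1292, Rational(1, 4605))) = Add(Rational(-1603, 1551), Rational(1292, 4605)) = Rational(-597547, 793595)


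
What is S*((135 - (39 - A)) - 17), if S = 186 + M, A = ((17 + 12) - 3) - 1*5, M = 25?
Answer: 21100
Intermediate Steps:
A = 21 (A = (29 - 3) - 5 = 26 - 5 = 21)
S = 211 (S = 186 + 25 = 211)
S*((135 - (39 - A)) - 17) = 211*((135 - (39 - 1*21)) - 17) = 211*((135 - (39 - 21)) - 17) = 211*((135 - 1*18) - 17) = 211*((135 - 18) - 17) = 211*(117 - 17) = 211*100 = 21100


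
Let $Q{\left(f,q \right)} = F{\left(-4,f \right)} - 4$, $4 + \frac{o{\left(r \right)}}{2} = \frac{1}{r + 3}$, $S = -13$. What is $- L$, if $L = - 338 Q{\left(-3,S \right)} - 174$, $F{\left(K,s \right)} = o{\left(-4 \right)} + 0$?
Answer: $-4558$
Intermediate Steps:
$o{\left(r \right)} = -8 + \frac{2}{3 + r}$ ($o{\left(r \right)} = -8 + \frac{2}{r + 3} = -8 + \frac{2}{3 + r}$)
$F{\left(K,s \right)} = -10$ ($F{\left(K,s \right)} = \frac{2 \left(-11 - -16\right)}{3 - 4} + 0 = \frac{2 \left(-11 + 16\right)}{-1} + 0 = 2 \left(-1\right) 5 + 0 = -10 + 0 = -10$)
$Q{\left(f,q \right)} = -14$ ($Q{\left(f,q \right)} = -10 - 4 = -14$)
$L = 4558$ ($L = \left(-338\right) \left(-14\right) - 174 = 4732 - 174 = 4558$)
$- L = \left(-1\right) 4558 = -4558$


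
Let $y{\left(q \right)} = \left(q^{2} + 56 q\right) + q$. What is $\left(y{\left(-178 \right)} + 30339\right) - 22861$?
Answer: $29016$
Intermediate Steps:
$y{\left(q \right)} = q^{2} + 57 q$
$\left(y{\left(-178 \right)} + 30339\right) - 22861 = \left(- 178 \left(57 - 178\right) + 30339\right) - 22861 = \left(\left(-178\right) \left(-121\right) + 30339\right) - 22861 = \left(21538 + 30339\right) - 22861 = 51877 - 22861 = 29016$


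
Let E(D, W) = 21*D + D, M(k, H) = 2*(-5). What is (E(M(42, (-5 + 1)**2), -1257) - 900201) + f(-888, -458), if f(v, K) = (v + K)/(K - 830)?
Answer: -579870451/644 ≈ -9.0042e+5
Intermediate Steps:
f(v, K) = (K + v)/(-830 + K)
M(k, H) = -10
E(D, W) = 22*D
(E(M(42, (-5 + 1)**2), -1257) - 900201) + f(-888, -458) = (22*(-10) - 900201) + (-458 - 888)/(-830 - 458) = (-220 - 900201) - 1346/(-1288) = -900421 - 1/1288*(-1346) = -900421 + 673/644 = -579870451/644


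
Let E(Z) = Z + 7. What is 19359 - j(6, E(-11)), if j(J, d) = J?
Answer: 19353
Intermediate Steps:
E(Z) = 7 + Z
19359 - j(6, E(-11)) = 19359 - 1*6 = 19359 - 6 = 19353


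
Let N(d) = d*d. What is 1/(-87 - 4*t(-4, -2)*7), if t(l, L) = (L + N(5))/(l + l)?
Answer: -2/13 ≈ -0.15385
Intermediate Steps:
N(d) = d²
t(l, L) = (25 + L)/(2*l) (t(l, L) = (L + 5²)/(l + l) = (L + 25)/((2*l)) = (25 + L)*(1/(2*l)) = (25 + L)/(2*l))
1/(-87 - 4*t(-4, -2)*7) = 1/(-87 - 2*(25 - 2)/(-4)*7) = 1/(-87 - 2*(-1)*23/4*7) = 1/(-87 - 4*(-23/8)*7) = 1/(-87 + (23/2)*7) = 1/(-87 + 161/2) = 1/(-13/2) = -2/13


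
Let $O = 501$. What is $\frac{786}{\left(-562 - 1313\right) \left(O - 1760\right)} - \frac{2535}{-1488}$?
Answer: $\frac{665039327}{390290000} \approx 1.704$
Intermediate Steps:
$\frac{786}{\left(-562 - 1313\right) \left(O - 1760\right)} - \frac{2535}{-1488} = \frac{786}{\left(-562 - 1313\right) \left(501 - 1760\right)} - \frac{2535}{-1488} = \frac{786}{\left(-1875\right) \left(-1259\right)} - - \frac{845}{496} = \frac{786}{2360625} + \frac{845}{496} = 786 \cdot \frac{1}{2360625} + \frac{845}{496} = \frac{262}{786875} + \frac{845}{496} = \frac{665039327}{390290000}$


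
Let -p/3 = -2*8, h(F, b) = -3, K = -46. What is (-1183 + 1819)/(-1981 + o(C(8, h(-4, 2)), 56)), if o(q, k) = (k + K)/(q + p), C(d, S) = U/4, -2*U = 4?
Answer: -4028/12545 ≈ -0.32108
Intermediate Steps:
p = 48 (p = -(-6)*8 = -3*(-16) = 48)
U = -2 (U = -½*4 = -2)
C(d, S) = -½ (C(d, S) = -2/4 = -2*¼ = -½)
o(q, k) = (-46 + k)/(48 + q) (o(q, k) = (k - 46)/(q + 48) = (-46 + k)/(48 + q))
(-1183 + 1819)/(-1981 + o(C(8, h(-4, 2)), 56)) = (-1183 + 1819)/(-1981 + (-46 + 56)/(48 - ½)) = 636/(-1981 + 10/(95/2)) = 636/(-1981 + (2/95)*10) = 636/(-1981 + 4/19) = 636/(-37635/19) = 636*(-19/37635) = -4028/12545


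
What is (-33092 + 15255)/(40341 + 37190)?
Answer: -17837/77531 ≈ -0.23006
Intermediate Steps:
(-33092 + 15255)/(40341 + 37190) = -17837/77531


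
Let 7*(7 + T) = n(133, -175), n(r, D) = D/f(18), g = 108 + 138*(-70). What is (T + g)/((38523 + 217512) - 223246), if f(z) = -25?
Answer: -9558/32789 ≈ -0.29150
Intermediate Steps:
g = -9552 (g = 108 - 9660 = -9552)
n(r, D) = -D/25 (n(r, D) = D/(-25) = D*(-1/25) = -D/25)
T = -6 (T = -7 + (-1/25*(-175))/7 = -7 + (⅐)*7 = -7 + 1 = -6)
(T + g)/((38523 + 217512) - 223246) = (-6 - 9552)/((38523 + 217512) - 223246) = -9558/(256035 - 223246) = -9558/32789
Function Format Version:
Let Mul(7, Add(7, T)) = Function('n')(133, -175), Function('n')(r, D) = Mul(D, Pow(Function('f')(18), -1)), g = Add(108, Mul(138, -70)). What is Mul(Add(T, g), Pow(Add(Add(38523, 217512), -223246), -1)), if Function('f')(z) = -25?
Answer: Rational(-9558, 32789) ≈ -0.29150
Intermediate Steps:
g = -9552 (g = Add(108, -9660) = -9552)
Function('n')(r, D) = Mul(Rational(-1, 25), D) (Function('n')(r, D) = Mul(D, Pow(-25, -1)) = Mul(D, Rational(-1, 25)) = Mul(Rational(-1, 25), D))
T = -6 (T = Add(-7, Mul(Rational(1, 7), Mul(Rational(-1, 25), -175))) = Add(-7, Mul(Rational(1, 7), 7)) = Add(-7, 1) = -6)
Mul(Add(T, g), Pow(Add(Add(38523, 217512), -223246), -1)) = Mul(Add(-6, -9552), Pow(Add(Add(38523, 217512), -223246), -1)) = Mul(-9558, Pow(Add(256035, -223246), -1)) = Mul(-9558, Pow(32789, -1)) = Mul(-9558, Rational(1, 32789)) = Rational(-9558, 32789)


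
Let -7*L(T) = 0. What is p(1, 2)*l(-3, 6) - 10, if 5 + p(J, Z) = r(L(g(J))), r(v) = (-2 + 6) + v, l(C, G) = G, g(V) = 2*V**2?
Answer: -16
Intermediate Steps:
L(T) = 0 (L(T) = -1/7*0 = 0)
r(v) = 4 + v
p(J, Z) = -1 (p(J, Z) = -5 + (4 + 0) = -5 + 4 = -1)
p(1, 2)*l(-3, 6) - 10 = -1*6 - 10 = -6 - 10 = -16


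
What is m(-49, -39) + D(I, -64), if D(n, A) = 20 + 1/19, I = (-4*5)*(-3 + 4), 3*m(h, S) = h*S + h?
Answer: 36521/57 ≈ 640.72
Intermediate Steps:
m(h, S) = h/3 + S*h/3 (m(h, S) = (h*S + h)/3 = (S*h + h)/3 = (h + S*h)/3 = h/3 + S*h/3)
I = -20 (I = -20*1 = -20)
D(n, A) = 381/19 (D(n, A) = 20 + 1/19 = 381/19)
m(-49, -39) + D(I, -64) = (⅓)*(-49)*(1 - 39) + 381/19 = (⅓)*(-49)*(-38) + 381/19 = 1862/3 + 381/19 = 36521/57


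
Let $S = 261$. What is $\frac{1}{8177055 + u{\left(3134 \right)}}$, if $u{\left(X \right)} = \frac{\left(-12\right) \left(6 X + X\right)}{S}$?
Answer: $\frac{87}{711316033} \approx 1.2231 \cdot 10^{-7}$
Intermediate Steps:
$u{\left(X \right)} = - \frac{28 X}{87}$ ($u{\left(X \right)} = \frac{\left(-12\right) \left(6 X + X\right)}{261} = - 12 \cdot 7 X \frac{1}{261} = - 84 X \frac{1}{261} = - \frac{28 X}{87}$)
$\frac{1}{8177055 + u{\left(3134 \right)}} = \frac{1}{8177055 - \frac{87752}{87}} = \frac{1}{\frac{711316033}{87}} = \frac{87}{711316033}$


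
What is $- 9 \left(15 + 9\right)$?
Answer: $-216$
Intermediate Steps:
$- 9 \left(15 + 9\right) = \left(-9\right) 24 = -216$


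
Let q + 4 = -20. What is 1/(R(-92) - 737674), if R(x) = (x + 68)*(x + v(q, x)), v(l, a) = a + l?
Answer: -1/732682 ≈ -1.3648e-6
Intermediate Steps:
q = -24 (q = -4 - 20 = -24)
R(x) = (-24 + 2*x)*(68 + x) (R(x) = (x + 68)*(x + (x - 24)) = (68 + x)*(x + (-24 + x)) = (68 + x)*(-24 + 2*x) = (-24 + 2*x)*(68 + x))
1/(R(-92) - 737674) = 1/((-1632 + 2*(-92)² + 112*(-92)) - 737674) = 1/((-1632 + 2*8464 - 10304) - 737674) = 1/((-1632 + 16928 - 10304) - 737674) = 1/(4992 - 737674) = 1/(-732682) = -1/732682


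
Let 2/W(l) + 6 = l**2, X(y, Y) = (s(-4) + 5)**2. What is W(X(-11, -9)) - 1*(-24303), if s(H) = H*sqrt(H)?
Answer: 305249688041/12560165 - 2496*I/12560165 ≈ 24303.0 - 0.00019872*I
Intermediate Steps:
s(H) = H**(3/2)
X(y, Y) = (5 - 8*I)**2 (X(y, Y) = ((-4)**(3/2) + 5)**2 = (-8*I + 5)**2 = (5 - 8*I)**2)
W(l) = 2/(-6 + l**2)
W(X(-11, -9)) - 1*(-24303) = 2/(-6 + ((5 - 8*I)**2)**2) - 1*(-24303) = 2/(-6 + (5 - 8*I)**4) + 24303 = 24303 + 2/(-6 + (5 - 8*I)**4)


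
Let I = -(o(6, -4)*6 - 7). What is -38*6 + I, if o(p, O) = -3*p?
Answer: -113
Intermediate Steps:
I = 115 (I = -(-3*6*6 - 7) = -(-18*6 - 7) = -(-108 - 7) = -1*(-115) = 115)
-38*6 + I = -38*6 + 115 = -228 + 115 = -113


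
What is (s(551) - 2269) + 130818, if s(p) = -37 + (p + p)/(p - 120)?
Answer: 55389774/431 ≈ 1.2851e+5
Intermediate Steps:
s(p) = -37 + 2*p/(-120 + p) (s(p) = -37 + (2*p)/(-120 + p) = -37 + 2*p/(-120 + p))
(s(551) - 2269) + 130818 = (5*(888 - 7*551)/(-120 + 551) - 2269) + 130818 = (5*(888 - 3857)/431 - 2269) + 130818 = (5*(1/431)*(-2969) - 2269) + 130818 = (-14845/431 - 2269) + 130818 = -992784/431 + 130818 = 55389774/431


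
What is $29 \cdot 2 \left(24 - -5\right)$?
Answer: $1682$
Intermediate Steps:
$29 \cdot 2 \left(24 - -5\right) = 58 \left(24 + 5\right) = 58 \cdot 29 = 1682$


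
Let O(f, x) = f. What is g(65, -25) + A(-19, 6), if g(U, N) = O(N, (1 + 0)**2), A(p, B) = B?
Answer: -19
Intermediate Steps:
g(U, N) = N
g(65, -25) + A(-19, 6) = -25 + 6 = -19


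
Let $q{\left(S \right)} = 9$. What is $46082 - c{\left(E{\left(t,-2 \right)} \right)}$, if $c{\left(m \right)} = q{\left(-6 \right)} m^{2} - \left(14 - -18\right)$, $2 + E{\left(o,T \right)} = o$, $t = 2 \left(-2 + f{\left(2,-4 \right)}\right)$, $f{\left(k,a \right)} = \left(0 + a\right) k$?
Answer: $41758$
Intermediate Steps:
$f{\left(k,a \right)} = a k$
$t = -20$ ($t = 2 \left(-2 - 8\right) = 2 \left(-10\right) = -20$)
$E{\left(o,T \right)} = -2 + o$
$c{\left(m \right)} = -32 + 9 m^{2}$ ($c{\left(m \right)} = 9 m^{2} - \left(14 - -18\right) = 9 m^{2} - \left(14 + 18\right) = 9 m^{2} - 32 = -32 + 9 m^{2}$)
$46082 - c{\left(E{\left(t,-2 \right)} \right)} = 46082 - \left(-32 + 9 \left(-2 - 20\right)^{2}\right) = 46082 - \left(-32 + 9 \left(-22\right)^{2}\right) = 46082 - \left(-32 + 9 \cdot 484\right) = 46082 - \left(-32 + 4356\right) = 46082 - 4324 = 41758$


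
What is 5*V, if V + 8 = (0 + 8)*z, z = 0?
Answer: -40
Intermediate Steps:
V = -8 (V = -8 + (0 + 8)*0 = -8 + 8*0 = -8 + 0 = -8)
5*V = 5*(-8) = -40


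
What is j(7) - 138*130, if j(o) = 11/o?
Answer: -125569/7 ≈ -17938.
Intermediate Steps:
j(7) - 138*130 = 11/7 - 138*130 = 11*(⅐) - 17940 = 11/7 - 17940 = -125569/7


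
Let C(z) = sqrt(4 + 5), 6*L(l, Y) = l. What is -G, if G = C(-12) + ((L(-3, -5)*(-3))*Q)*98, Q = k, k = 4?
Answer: -591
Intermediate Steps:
L(l, Y) = l/6
Q = 4
C(z) = 3 (C(z) = sqrt(9) = 3)
G = 591 (G = 3 + ((((1/6)*(-3))*(-3))*4)*98 = 3 + (-1/2*(-3)*4)*98 = 3 + ((3/2)*4)*98 = 3 + 6*98 = 3 + 588 = 591)
-G = -1*591 = -591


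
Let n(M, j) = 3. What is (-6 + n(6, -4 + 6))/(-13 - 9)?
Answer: 3/22 ≈ 0.13636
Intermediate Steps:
(-6 + n(6, -4 + 6))/(-13 - 9) = (-6 + 3)/(-13 - 9) = -3/(-22) = -1/22*(-3) = 3/22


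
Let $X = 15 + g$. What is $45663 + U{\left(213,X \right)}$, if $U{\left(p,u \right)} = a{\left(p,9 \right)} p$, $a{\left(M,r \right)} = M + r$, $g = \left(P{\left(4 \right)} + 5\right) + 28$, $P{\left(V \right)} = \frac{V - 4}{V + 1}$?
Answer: $92949$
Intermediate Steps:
$P{\left(V \right)} = \frac{-4 + V}{1 + V}$
$g = 33$ ($g = \left(\frac{-4 + 4}{1 + 4} + 5\right) + 28 = \left(\frac{1}{5} \cdot 0 + 5\right) + 28 = \left(0 + 5\right) + 28 = 5 + 28 = 33$)
$X = 48$ ($X = 15 + 33 = 48$)
$U{\left(p,u \right)} = p \left(9 + p\right)$ ($U{\left(p,u \right)} = \left(p + 9\right) p = \left(9 + p\right) p = p \left(9 + p\right)$)
$45663 + U{\left(213,X \right)} = 45663 + 213 \left(9 + 213\right) = 45663 + 213 \cdot 222 = 45663 + 47286 = 92949$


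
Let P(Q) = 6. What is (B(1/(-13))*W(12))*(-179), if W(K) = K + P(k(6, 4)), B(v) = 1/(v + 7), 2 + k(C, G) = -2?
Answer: -2327/5 ≈ -465.40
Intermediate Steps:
k(C, G) = -4 (k(C, G) = -2 - 2 = -4)
B(v) = 1/(7 + v)
W(K) = 6 + K (W(K) = K + 6 = 6 + K)
(B(1/(-13))*W(12))*(-179) = ((6 + 12)/(7 + 1/(-13)))*(-179) = (18/(7 - 1/13))*(-179) = (18/(90/13))*(-179) = ((13/90)*18)*(-179) = (13/5)*(-179) = -2327/5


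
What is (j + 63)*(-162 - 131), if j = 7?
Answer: -20510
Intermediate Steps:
(j + 63)*(-162 - 131) = (7 + 63)*(-162 - 131) = 70*(-293) = -20510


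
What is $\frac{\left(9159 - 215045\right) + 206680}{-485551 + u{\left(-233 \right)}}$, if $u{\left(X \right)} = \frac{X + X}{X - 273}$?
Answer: $- \frac{100441}{61422085} \approx -0.0016353$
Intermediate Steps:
$u{\left(X \right)} = \frac{2 X}{-273 + X}$
$\frac{\left(9159 - 215045\right) + 206680}{-485551 + u{\left(-233 \right)}} = \frac{\left(9159 - 215045\right) + 206680}{-485551 + 2 \left(-233\right) \frac{1}{-273 - 233}} = \frac{\left(9159 - 215045\right) + 206680}{-485551 + 2 \left(-233\right) \frac{1}{-506}} = \frac{-205886 + 206680}{-485551 + 2 \left(-233\right) \left(- \frac{1}{506}\right)} = \frac{794}{-485551 + \frac{233}{253}} = \frac{794}{- \frac{122844170}{253}} = 794 \left(- \frac{253}{122844170}\right) = - \frac{100441}{61422085}$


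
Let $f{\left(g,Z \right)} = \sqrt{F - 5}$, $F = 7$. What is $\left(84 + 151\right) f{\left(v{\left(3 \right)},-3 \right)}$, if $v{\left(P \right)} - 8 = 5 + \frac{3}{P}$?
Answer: $235 \sqrt{2} \approx 332.34$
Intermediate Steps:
$v{\left(P \right)} = 13 + \frac{3}{P}$ ($v{\left(P \right)} = 8 + \left(5 + \frac{3}{P}\right) = 13 + \frac{3}{P}$)
$f{\left(g,Z \right)} = \sqrt{2}$ ($f{\left(g,Z \right)} = \sqrt{7 - 5} = \sqrt{2}$)
$\left(84 + 151\right) f{\left(v{\left(3 \right)},-3 \right)} = \left(84 + 151\right) \sqrt{2} = 235 \sqrt{2}$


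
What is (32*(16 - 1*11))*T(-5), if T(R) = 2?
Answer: 320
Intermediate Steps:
(32*(16 - 1*11))*T(-5) = (32*(16 - 1*11))*2 = (32*(16 - 11))*2 = (32*5)*2 = 160*2 = 320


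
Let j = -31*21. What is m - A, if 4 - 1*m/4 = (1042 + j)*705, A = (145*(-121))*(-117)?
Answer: -3155369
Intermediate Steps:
j = -651
A = 2052765 (A = -17545*(-117) = 2052765)
m = -1102604 (m = 16 - 4*(1042 - 651)*705 = 16 - 1564*705 = 16 - 4*275655 = 16 - 1102620 = -1102604)
m - A = -1102604 - 1*2052765 = -1102604 - 2052765 = -3155369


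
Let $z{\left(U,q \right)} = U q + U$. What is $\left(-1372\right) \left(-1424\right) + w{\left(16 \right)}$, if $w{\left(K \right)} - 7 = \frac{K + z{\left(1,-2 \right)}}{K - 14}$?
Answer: $\frac{3907485}{2} \approx 1.9537 \cdot 10^{6}$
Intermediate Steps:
$z{\left(U,q \right)} = U + U q$
$w{\left(K \right)} = 7 + \frac{-1 + K}{-14 + K}$ ($w{\left(K \right)} = 7 + \frac{K + 1 \left(1 - 2\right)}{K - 14} = 7 + \frac{K + 1 \left(-1\right)}{-14 + K} = 7 + \frac{K - 1}{-14 + K} = 7 + \frac{-1 + K}{-14 + K}$)
$\left(-1372\right) \left(-1424\right) + w{\left(16 \right)} = \left(-1372\right) \left(-1424\right) + \frac{-99 + 8 \cdot 16}{-14 + 16} = 1953728 + \frac{-99 + 128}{2} = 1953728 + \frac{1}{2} \cdot 29 = 1953728 + \frac{29}{2} = \frac{3907485}{2}$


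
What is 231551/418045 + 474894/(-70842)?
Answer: -30353921048/4935857315 ≈ -6.1497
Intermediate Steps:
231551/418045 + 474894/(-70842) = 231551*(1/418045) + 474894*(-1/70842) = 231551/418045 - 79149/11807 = -30353921048/4935857315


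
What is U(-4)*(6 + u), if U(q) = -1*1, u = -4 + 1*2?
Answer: -4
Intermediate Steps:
u = -2 (u = -4 + 2 = -2)
U(q) = -1
U(-4)*(6 + u) = -(6 - 2) = -1*4 = -4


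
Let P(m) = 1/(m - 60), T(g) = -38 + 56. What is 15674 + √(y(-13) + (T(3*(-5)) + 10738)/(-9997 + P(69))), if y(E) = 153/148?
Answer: 15674 + 3*I*√12975469431/1664482 ≈ 15674.0 + 0.20531*I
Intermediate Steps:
y(E) = 153/148 (y(E) = 153*(1/148) = 153/148)
T(g) = 18
P(m) = 1/(-60 + m)
15674 + √(y(-13) + (T(3*(-5)) + 10738)/(-9997 + P(69))) = 15674 + √(153/148 + (18 + 10738)/(-9997 + 1/(-60 + 69))) = 15674 + √(153/148 + 10756/(-9997 + 1/9)) = 15674 + √(153/148 + 10756/(-9997 + ⅑)) = 15674 + √(153/148 + 10756/(-89972/9)) = 15674 + √(153/148 + 10756*(-9/89972)) = 15674 + √(153/148 - 24201/22493) = 15674 + √(-140319/3328964) = 15674 + 3*I*√12975469431/1664482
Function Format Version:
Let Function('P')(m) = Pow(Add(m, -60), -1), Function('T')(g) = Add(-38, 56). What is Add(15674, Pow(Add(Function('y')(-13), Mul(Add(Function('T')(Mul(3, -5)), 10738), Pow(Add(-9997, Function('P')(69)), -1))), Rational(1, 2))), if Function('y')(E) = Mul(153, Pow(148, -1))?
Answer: Add(15674, Mul(Rational(3, 1664482), I, Pow(12975469431, Rational(1, 2)))) ≈ Add(15674., Mul(0.20531, I))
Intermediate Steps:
Function('y')(E) = Rational(153, 148) (Function('y')(E) = Mul(153, Rational(1, 148)) = Rational(153, 148))
Function('T')(g) = 18
Function('P')(m) = Pow(Add(-60, m), -1)
Add(15674, Pow(Add(Function('y')(-13), Mul(Add(Function('T')(Mul(3, -5)), 10738), Pow(Add(-9997, Function('P')(69)), -1))), Rational(1, 2))) = Add(15674, Pow(Add(Rational(153, 148), Mul(Add(18, 10738), Pow(Add(-9997, Pow(Add(-60, 69), -1)), -1))), Rational(1, 2))) = Add(15674, Pow(Add(Rational(153, 148), Mul(10756, Pow(Add(-9997, Pow(9, -1)), -1))), Rational(1, 2))) = Add(15674, Pow(Add(Rational(153, 148), Mul(10756, Pow(Add(-9997, Rational(1, 9)), -1))), Rational(1, 2))) = Add(15674, Pow(Add(Rational(153, 148), Mul(10756, Pow(Rational(-89972, 9), -1))), Rational(1, 2))) = Add(15674, Pow(Add(Rational(153, 148), Mul(10756, Rational(-9, 89972))), Rational(1, 2))) = Add(15674, Pow(Add(Rational(153, 148), Rational(-24201, 22493)), Rational(1, 2))) = Add(15674, Pow(Rational(-140319, 3328964), Rational(1, 2))) = Add(15674, Mul(Rational(3, 1664482), I, Pow(12975469431, Rational(1, 2))))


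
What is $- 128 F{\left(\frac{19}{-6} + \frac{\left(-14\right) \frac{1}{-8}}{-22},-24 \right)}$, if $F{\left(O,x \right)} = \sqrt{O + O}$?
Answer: $- \frac{64 i \sqrt{28281}}{33} \approx - 326.15 i$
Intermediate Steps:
$F{\left(O,x \right)} = \sqrt{2} \sqrt{O}$ ($F{\left(O,x \right)} = \sqrt{2 O} = \sqrt{2} \sqrt{O}$)
$- 128 F{\left(\frac{19}{-6} + \frac{\left(-14\right) \frac{1}{-8}}{-22},-24 \right)} = - 128 \sqrt{2} \sqrt{\frac{19}{-6} + \frac{\left(-14\right) \frac{1}{-8}}{-22}} = - 128 \sqrt{2} \sqrt{19 \left(- \frac{1}{6}\right) + \left(-14\right) \left(- \frac{1}{8}\right) \left(- \frac{1}{22}\right)} = - 128 \sqrt{2} \sqrt{- \frac{19}{6} + \frac{7}{4} \left(- \frac{1}{22}\right)} = - 128 \sqrt{2} \sqrt{- \frac{19}{6} - \frac{7}{88}} = - 128 \sqrt{2} \sqrt{- \frac{857}{264}} = - 128 \sqrt{2} \frac{i \sqrt{56562}}{132} = - 128 \frac{i \sqrt{28281}}{66} = - \frac{64 i \sqrt{28281}}{33}$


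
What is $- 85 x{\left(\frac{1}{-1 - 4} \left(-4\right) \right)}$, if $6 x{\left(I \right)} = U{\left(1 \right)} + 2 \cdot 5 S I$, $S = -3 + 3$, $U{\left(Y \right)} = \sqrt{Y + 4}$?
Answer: $- \frac{85 \sqrt{5}}{6} \approx -31.678$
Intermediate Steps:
$U{\left(Y \right)} = \sqrt{4 + Y}$
$S = 0$
$x{\left(I \right)} = \frac{\sqrt{5}}{6}$ ($x{\left(I \right)} = \frac{\sqrt{4 + 1} + 2 \cdot 5 \cdot 0 I}{6} = \frac{\sqrt{5} + 10 \cdot 0 I}{6} = \frac{\sqrt{5} + 0 I}{6} = \frac{\sqrt{5} + 0}{6} = \frac{\sqrt{5}}{6}$)
$- 85 x{\left(\frac{1}{-1 - 4} \left(-4\right) \right)} = - 85 \frac{\sqrt{5}}{6} = - \frac{85 \sqrt{5}}{6}$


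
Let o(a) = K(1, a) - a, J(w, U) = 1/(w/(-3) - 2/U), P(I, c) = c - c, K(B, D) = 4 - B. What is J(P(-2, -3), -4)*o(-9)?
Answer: 24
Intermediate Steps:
P(I, c) = 0
J(w, U) = 1/(-2/U - w/3) (J(w, U) = 1/(w*(-⅓) - 2/U) = 1/(-w/3 - 2/U) = 1/(-2/U - w/3))
o(a) = 3 - a (o(a) = (4 - 1*1) - a = (4 - 1) - a = 3 - a)
J(P(-2, -3), -4)*o(-9) = (-3*(-4)/(6 - 4*0))*(3 - 1*(-9)) = (-3*(-4)/(6 + 0))*(3 + 9) = -3*(-4)/6*12 = -3*(-4)*⅙*12 = 2*12 = 24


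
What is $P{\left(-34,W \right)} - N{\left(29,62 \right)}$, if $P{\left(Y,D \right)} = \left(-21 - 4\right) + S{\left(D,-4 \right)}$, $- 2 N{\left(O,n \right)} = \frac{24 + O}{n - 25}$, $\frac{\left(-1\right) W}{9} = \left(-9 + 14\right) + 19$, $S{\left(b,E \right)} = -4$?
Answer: $- \frac{2093}{74} \approx -28.284$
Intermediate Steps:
$W = -216$ ($W = - 9 \left(\left(-9 + 14\right) + 19\right) = - 9 \left(5 + 19\right) = \left(-9\right) 24 = -216$)
$N{\left(O,n \right)} = - \frac{24 + O}{2 \left(-25 + n\right)}$ ($N{\left(O,n \right)} = - \frac{\left(24 + O\right) \frac{1}{n - 25}}{2} = - \frac{\left(24 + O\right) \frac{1}{-25 + n}}{2} = - \frac{\frac{1}{-25 + n} \left(24 + O\right)}{2} = - \frac{24 + O}{2 \left(-25 + n\right)}$)
$P{\left(Y,D \right)} = -29$ ($P{\left(Y,D \right)} = \left(-21 - 4\right) - 4 = -25 - 4 = -29$)
$P{\left(-34,W \right)} - N{\left(29,62 \right)} = -29 - \frac{-24 - 29}{2 \left(-25 + 62\right)} = -29 - \frac{-24 - 29}{2 \cdot 37} = -29 - \frac{1}{2} \cdot \frac{1}{37} \left(-53\right) = -29 - - \frac{53}{74} = -29 + \frac{53}{74} = - \frac{2093}{74}$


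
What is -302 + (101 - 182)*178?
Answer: -14720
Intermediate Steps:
-302 + (101 - 182)*178 = -302 - 81*178 = -302 - 14418 = -14720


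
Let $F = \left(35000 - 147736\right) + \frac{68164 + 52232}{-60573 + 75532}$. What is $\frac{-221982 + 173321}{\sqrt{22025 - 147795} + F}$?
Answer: $\frac{613744726736859886}{1421813579721867277} + \frac{10888953769141 i \sqrt{125770}}{2843627159443734554} \approx 0.43166 + 0.001358 i$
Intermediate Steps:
$F = - \frac{1686297428}{14959}$ ($F = -112736 + \frac{120396}{14959} = - \frac{1686297428}{14959} \approx -1.1273 \cdot 10^{5}$)
$\frac{-221982 + 173321}{\sqrt{22025 - 147795} + F} = \frac{-221982 + 173321}{\sqrt{22025 - 147795} - \frac{1686297428}{14959}} = - \frac{48661}{\sqrt{-125770} - \frac{1686297428}{14959}} = - \frac{48661}{i \sqrt{125770} - \frac{1686297428}{14959}} = - \frac{48661}{- \frac{1686297428}{14959} + i \sqrt{125770}}$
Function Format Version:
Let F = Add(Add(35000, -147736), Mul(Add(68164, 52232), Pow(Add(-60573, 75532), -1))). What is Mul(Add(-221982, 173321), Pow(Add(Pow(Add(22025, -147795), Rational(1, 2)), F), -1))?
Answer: Add(Rational(613744726736859886, 1421813579721867277), Mul(Rational(10888953769141, 2843627159443734554), I, Pow(125770, Rational(1, 2)))) ≈ Add(0.43166, Mul(0.0013580, I))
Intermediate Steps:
F = Rational(-1686297428, 14959) (F = Add(-112736, Mul(120396, Pow(14959, -1))) = Add(-112736, Mul(120396, Rational(1, 14959))) = Add(-112736, Rational(120396, 14959)) = Rational(-1686297428, 14959) ≈ -1.1273e+5)
Mul(Add(-221982, 173321), Pow(Add(Pow(Add(22025, -147795), Rational(1, 2)), F), -1)) = Mul(Add(-221982, 173321), Pow(Add(Pow(Add(22025, -147795), Rational(1, 2)), Rational(-1686297428, 14959)), -1)) = Mul(-48661, Pow(Add(Pow(-125770, Rational(1, 2)), Rational(-1686297428, 14959)), -1)) = Mul(-48661, Pow(Add(Mul(I, Pow(125770, Rational(1, 2))), Rational(-1686297428, 14959)), -1)) = Mul(-48661, Pow(Add(Rational(-1686297428, 14959), Mul(I, Pow(125770, Rational(1, 2)))), -1))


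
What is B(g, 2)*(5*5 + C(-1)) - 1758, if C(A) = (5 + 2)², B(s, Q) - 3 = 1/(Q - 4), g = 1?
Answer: -1573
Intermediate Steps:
B(s, Q) = 3 + 1/(-4 + Q) (B(s, Q) = 3 + 1/(Q - 4) = 3 + 1/(-4 + Q))
C(A) = 49 (C(A) = 7² = 49)
B(g, 2)*(5*5 + C(-1)) - 1758 = ((-11 + 3*2)/(-4 + 2))*(5*5 + 49) - 1758 = ((-11 + 6)/(-2))*(25 + 49) - 1758 = -½*(-5)*74 - 1758 = (5/2)*74 - 1758 = 185 - 1758 = -1573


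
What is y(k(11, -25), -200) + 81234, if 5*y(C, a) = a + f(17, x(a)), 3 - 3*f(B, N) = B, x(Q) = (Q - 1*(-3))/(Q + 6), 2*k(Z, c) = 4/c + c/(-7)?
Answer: 1217896/15 ≈ 81193.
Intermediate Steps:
k(Z, c) = 2/c - c/14 (k(Z, c) = (4/c + c/(-7))/2 = (4/c + c*(-⅐))/2 = (4/c - c/7)/2 = 2/c - c/14)
x(Q) = (3 + Q)/(6 + Q) (x(Q) = (Q + 3)/(6 + Q) = (3 + Q)/(6 + Q))
f(B, N) = 1 - B/3
y(C, a) = -14/15 + a/5 (y(C, a) = (a + (1 - ⅓*17))/5 = (a + (1 - 17/3))/5 = (a - 14/3)/5 = (-14/3 + a)/5 = -14/15 + a/5)
y(k(11, -25), -200) + 81234 = (-14/15 + (⅕)*(-200)) + 81234 = (-14/15 - 40) + 81234 = -614/15 + 81234 = 1217896/15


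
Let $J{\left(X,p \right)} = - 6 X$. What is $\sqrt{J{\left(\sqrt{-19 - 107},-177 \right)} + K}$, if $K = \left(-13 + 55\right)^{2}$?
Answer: $3 \sqrt{196 - 2 i \sqrt{14}} \approx 42.008 - 0.80164 i$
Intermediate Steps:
$K = 1764$ ($K = 42^{2} = 1764$)
$\sqrt{J{\left(\sqrt{-19 - 107},-177 \right)} + K} = \sqrt{- 6 \sqrt{-19 - 107} + 1764} = \sqrt{- 6 \sqrt{-126} + 1764} = \sqrt{- 6 \cdot 3 i \sqrt{14} + 1764} = \sqrt{- 18 i \sqrt{14} + 1764} = \sqrt{1764 - 18 i \sqrt{14}}$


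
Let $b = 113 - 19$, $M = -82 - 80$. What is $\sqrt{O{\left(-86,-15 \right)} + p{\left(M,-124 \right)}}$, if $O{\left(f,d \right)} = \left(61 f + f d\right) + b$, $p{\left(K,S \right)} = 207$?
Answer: $i \sqrt{3655} \approx 60.457 i$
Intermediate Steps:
$M = -162$
$b = 94$ ($b = 113 - 19 = 94$)
$O{\left(f,d \right)} = 94 + 61 f + d f$ ($O{\left(f,d \right)} = \left(61 f + f d\right) + 94 = \left(61 f + d f\right) + 94 = 94 + 61 f + d f$)
$\sqrt{O{\left(-86,-15 \right)} + p{\left(M,-124 \right)}} = \sqrt{\left(94 + 61 \left(-86\right) - -1290\right) + 207} = \sqrt{\left(94 - 5246 + 1290\right) + 207} = \sqrt{-3862 + 207} = \sqrt{-3655} = i \sqrt{3655}$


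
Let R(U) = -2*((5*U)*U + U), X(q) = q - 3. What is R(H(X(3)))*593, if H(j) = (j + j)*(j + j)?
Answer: 0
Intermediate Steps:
X(q) = -3 + q
H(j) = 4*j² (H(j) = (2*j)*(2*j) = 4*j²)
R(U) = -10*U² - 2*U (R(U) = -2*(5*U² + U) = -2*(U + 5*U²) = -10*U² - 2*U)
R(H(X(3)))*593 = -2*4*(-3 + 3)²*(1 + 5*(4*(-3 + 3)²))*593 = -2*4*0²*(1 + 5*(4*0²))*593 = -2*4*0*(1 + 5*(4*0))*593 = -2*0*(1 + 5*0)*593 = -2*0*(1 + 0)*593 = -2*0*1*593 = 0*593 = 0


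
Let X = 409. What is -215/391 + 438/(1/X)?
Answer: 70044307/391 ≈ 1.7914e+5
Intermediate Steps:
-215/391 + 438/(1/X) = -215/391 + 438/(1/409) = -215*1/391 + 438/(1/409) = -215/391 + 438*409 = -215/391 + 179142 = 70044307/391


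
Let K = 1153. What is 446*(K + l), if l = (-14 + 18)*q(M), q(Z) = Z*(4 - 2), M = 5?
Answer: 532078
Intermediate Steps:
q(Z) = 2*Z (q(Z) = Z*2 = 2*Z)
l = 40 (l = (-14 + 18)*(2*5) = 4*10 = 40)
446*(K + l) = 446*(1153 + 40) = 446*1193 = 532078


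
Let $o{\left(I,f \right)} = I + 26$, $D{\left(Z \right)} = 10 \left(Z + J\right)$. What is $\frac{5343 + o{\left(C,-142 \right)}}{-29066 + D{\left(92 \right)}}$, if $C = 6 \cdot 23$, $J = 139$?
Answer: $- \frac{5507}{26756} \approx -0.20582$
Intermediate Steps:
$C = 138$
$D{\left(Z \right)} = 1390 + 10 Z$ ($D{\left(Z \right)} = 10 \left(Z + 139\right) = 10 \left(139 + Z\right) = 1390 + 10 Z$)
$o{\left(I,f \right)} = 26 + I$
$\frac{5343 + o{\left(C,-142 \right)}}{-29066 + D{\left(92 \right)}} = \frac{5343 + \left(26 + 138\right)}{-29066 + \left(1390 + 10 \cdot 92\right)} = \frac{5343 + 164}{-29066 + \left(1390 + 920\right)} = \frac{5507}{-29066 + 2310} = \frac{5507}{-26756} = 5507 \left(- \frac{1}{26756}\right) = - \frac{5507}{26756}$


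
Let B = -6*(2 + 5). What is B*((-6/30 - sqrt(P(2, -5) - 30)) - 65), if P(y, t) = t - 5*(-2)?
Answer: 13692/5 + 210*I ≈ 2738.4 + 210.0*I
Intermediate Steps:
P(y, t) = 10 + t (P(y, t) = t + 10 = 10 + t)
B = -42 (B = -6*7 = -42)
B*((-6/30 - sqrt(P(2, -5) - 30)) - 65) = -42*((-6/30 - sqrt((10 - 5) - 30)) - 65) = -42*((-6*1/30 - sqrt(5 - 30)) - 65) = -42*((-1/5 - sqrt(-25)) - 65) = -42*((-1/5 - 5*I) - 65) = -42*(-326/5 - 5*I) = 13692/5 + 210*I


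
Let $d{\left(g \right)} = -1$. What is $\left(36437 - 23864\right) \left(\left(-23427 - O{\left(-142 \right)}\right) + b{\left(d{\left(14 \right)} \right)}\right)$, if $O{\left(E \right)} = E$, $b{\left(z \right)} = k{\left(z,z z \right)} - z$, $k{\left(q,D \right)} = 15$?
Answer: $-292561137$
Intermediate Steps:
$b{\left(z \right)} = 15 - z$
$\left(36437 - 23864\right) \left(\left(-23427 - O{\left(-142 \right)}\right) + b{\left(d{\left(14 \right)} \right)}\right) = \left(36437 - 23864\right) \left(\left(-23427 - -142\right) + \left(15 - -1\right)\right) = 12573 \left(\left(-23427 + 142\right) + \left(15 + 1\right)\right) = 12573 \left(-23285 + 16\right) = 12573 \left(-23269\right) = -292561137$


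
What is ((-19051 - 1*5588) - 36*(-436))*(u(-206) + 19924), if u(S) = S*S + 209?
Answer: -559554567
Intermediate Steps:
u(S) = 209 + S**2 (u(S) = S**2 + 209 = 209 + S**2)
((-19051 - 1*5588) - 36*(-436))*(u(-206) + 19924) = ((-19051 - 1*5588) - 36*(-436))*((209 + (-206)**2) + 19924) = ((-19051 - 5588) + 15696)*((209 + 42436) + 19924) = (-24639 + 15696)*(42645 + 19924) = -8943*62569 = -559554567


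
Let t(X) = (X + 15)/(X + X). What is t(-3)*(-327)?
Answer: 654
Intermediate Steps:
t(X) = (15 + X)/(2*X) (t(X) = (15 + X)/((2*X)) = (15 + X)*(1/(2*X)) = (15 + X)/(2*X))
t(-3)*(-327) = ((½)*(15 - 3)/(-3))*(-327) = ((½)*(-⅓)*12)*(-327) = -2*(-327) = 654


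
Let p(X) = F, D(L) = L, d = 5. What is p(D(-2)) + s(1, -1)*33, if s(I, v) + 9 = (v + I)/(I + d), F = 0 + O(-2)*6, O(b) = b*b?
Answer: -273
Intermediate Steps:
O(b) = b**2
F = 24 (F = 0 + (-2)**2*6 = 0 + 4*6 = 0 + 24 = 24)
p(X) = 24
s(I, v) = -9 + (I + v)/(5 + I) (s(I, v) = -9 + (v + I)/(I + 5) = -9 + (I + v)/(5 + I))
p(D(-2)) + s(1, -1)*33 = 24 + ((-45 - 1 - 8*1)/(5 + 1))*33 = 24 + ((-45 - 1 - 8)/6)*33 = 24 + ((1/6)*(-54))*33 = 24 - 9*33 = 24 - 297 = -273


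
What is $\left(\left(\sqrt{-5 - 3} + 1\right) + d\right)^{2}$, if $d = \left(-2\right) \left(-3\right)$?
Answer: $41 + 28 i \sqrt{2} \approx 41.0 + 39.598 i$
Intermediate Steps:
$d = 6$
$\left(\left(\sqrt{-5 - 3} + 1\right) + d\right)^{2} = \left(\left(\sqrt{-5 - 3} + 1\right) + 6\right)^{2} = \left(\left(\sqrt{-8} + 1\right) + 6\right)^{2} = \left(\left(2 i \sqrt{2} + 1\right) + 6\right)^{2} = \left(\left(1 + 2 i \sqrt{2}\right) + 6\right)^{2} = \left(7 + 2 i \sqrt{2}\right)^{2}$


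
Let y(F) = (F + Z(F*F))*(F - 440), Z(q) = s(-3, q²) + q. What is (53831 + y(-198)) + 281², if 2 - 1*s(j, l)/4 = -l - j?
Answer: -3922330378516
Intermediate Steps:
s(j, l) = 8 + 4*j + 4*l (s(j, l) = 8 - 4*(-l - j) = 8 - 4*(-j - l) = 8 + (4*j + 4*l) = 8 + 4*j + 4*l)
Z(q) = -4 + q + 4*q² (Z(q) = (8 + 4*(-3) + 4*q²) + q = (8 - 12 + 4*q²) + q = (-4 + 4*q²) + q = -4 + q + 4*q²)
y(F) = (-440 + F)*(-4 + F + F² + 4*F⁴) (y(F) = (F + (-4 + F*F + 4*(F*F)²))*(F - 440) = (F + (-4 + F² + 4*(F²)²))*(-440 + F) = (F + (-4 + F² + 4*F⁴))*(-440 + F) = (-4 + F + F² + 4*F⁴)*(-440 + F) = (-440 + F)*(-4 + F + F² + 4*F⁴))
(53831 + y(-198)) + 281² = (53831 + (1760 + (-198)³ - 1760*(-198)⁴ - 444*(-198) - 439*(-198)² + 4*(-198)⁵)) + 281² = (53831 + (1760 - 7762392 - 1760*1536953616 + 87912 - 439*39204 + 4*(-304316815968))) + 78961 = (53831 + (1760 - 7762392 - 2705038364160 + 87912 - 17210556 - 1217267263872)) + 78961 = (53831 - 3922330511308) + 78961 = -3922330457477 + 78961 = -3922330378516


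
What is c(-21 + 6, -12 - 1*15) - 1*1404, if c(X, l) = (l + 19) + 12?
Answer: -1400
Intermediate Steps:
c(X, l) = 31 + l (c(X, l) = (19 + l) + 12 = 31 + l)
c(-21 + 6, -12 - 1*15) - 1*1404 = (31 + (-12 - 1*15)) - 1*1404 = (31 + (-12 - 15)) - 1404 = (31 - 27) - 1404 = 4 - 1404 = -1400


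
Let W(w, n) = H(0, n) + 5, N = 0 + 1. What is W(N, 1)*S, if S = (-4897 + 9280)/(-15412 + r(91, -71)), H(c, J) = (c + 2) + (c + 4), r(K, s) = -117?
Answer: -48213/15529 ≈ -3.1047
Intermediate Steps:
N = 1
H(c, J) = 6 + 2*c (H(c, J) = (2 + c) + (4 + c) = 6 + 2*c)
S = -4383/15529 (S = (-4897 + 9280)/(-15412 - 117) = 4383/(-15529) = 4383*(-1/15529) = -4383/15529 ≈ -0.28225)
W(w, n) = 11 (W(w, n) = (6 + 2*0) + 5 = (6 + 0) + 5 = 6 + 5 = 11)
W(N, 1)*S = 11*(-4383/15529) = -48213/15529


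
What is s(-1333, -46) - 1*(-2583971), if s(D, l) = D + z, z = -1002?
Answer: 2581636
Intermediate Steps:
s(D, l) = -1002 + D (s(D, l) = D - 1002 = -1002 + D)
s(-1333, -46) - 1*(-2583971) = (-1002 - 1333) - 1*(-2583971) = -2335 + 2583971 = 2581636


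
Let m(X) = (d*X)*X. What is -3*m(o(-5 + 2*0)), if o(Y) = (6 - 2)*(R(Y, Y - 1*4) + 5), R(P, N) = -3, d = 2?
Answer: -384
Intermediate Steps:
o(Y) = 8 (o(Y) = (6 - 2)*(-3 + 5) = 4*2 = 8)
m(X) = 2*X**2 (m(X) = (2*X)*X = 2*X**2)
-3*m(o(-5 + 2*0)) = -6*8**2 = -6*64 = -3*128 = -384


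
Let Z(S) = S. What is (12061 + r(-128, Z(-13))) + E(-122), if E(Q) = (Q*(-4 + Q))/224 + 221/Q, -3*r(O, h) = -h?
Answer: 17748775/1464 ≈ 12123.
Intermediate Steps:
r(O, h) = h/3 (r(O, h) = -(-1)*h/3 = h/3)
E(Q) = 221/Q + Q*(-4 + Q)/224 (E(Q) = (Q*(-4 + Q))*(1/224) + 221/Q = Q*(-4 + Q)/224 + 221/Q = 221/Q + Q*(-4 + Q)/224)
(12061 + r(-128, Z(-13))) + E(-122) = (12061 + (⅓)*(-13)) + (1/224)*(49504 + (-122)²*(-4 - 122))/(-122) = (12061 - 13/3) + (1/224)*(-1/122)*(49504 + 14884*(-126)) = 36170/3 + (1/224)*(-1/122)*(49504 - 1875384) = 36170/3 + (1/224)*(-1/122)*(-1825880) = 36170/3 + 32605/488 = 17748775/1464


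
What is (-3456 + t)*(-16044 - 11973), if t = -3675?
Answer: 199789227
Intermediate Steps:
(-3456 + t)*(-16044 - 11973) = (-3456 - 3675)*(-16044 - 11973) = -7131*(-28017) = 199789227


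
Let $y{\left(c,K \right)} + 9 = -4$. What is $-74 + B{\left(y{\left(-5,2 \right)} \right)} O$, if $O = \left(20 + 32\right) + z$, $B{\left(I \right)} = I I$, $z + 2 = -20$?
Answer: $4996$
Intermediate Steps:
$y{\left(c,K \right)} = -13$ ($y{\left(c,K \right)} = -9 - 4 = -13$)
$z = -22$ ($z = -2 - 20 = -22$)
$B{\left(I \right)} = I^{2}$
$O = 30$ ($O = \left(20 + 32\right) - 22 = 52 - 22 = 30$)
$-74 + B{\left(y{\left(-5,2 \right)} \right)} O = -74 + \left(-13\right)^{2} \cdot 30 = -74 + 169 \cdot 30 = -74 + 5070 = 4996$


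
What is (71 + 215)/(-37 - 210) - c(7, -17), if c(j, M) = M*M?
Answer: -5513/19 ≈ -290.16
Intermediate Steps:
c(j, M) = M²
(71 + 215)/(-37 - 210) - c(7, -17) = (71 + 215)/(-37 - 210) - 1*(-17)² = 286/(-247) - 1*289 = 286*(-1/247) - 289 = -22/19 - 289 = -5513/19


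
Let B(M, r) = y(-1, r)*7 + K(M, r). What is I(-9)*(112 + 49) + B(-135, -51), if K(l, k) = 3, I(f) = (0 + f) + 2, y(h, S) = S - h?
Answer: -1474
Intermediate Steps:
I(f) = 2 + f (I(f) = f + 2 = 2 + f)
B(M, r) = 10 + 7*r (B(M, r) = (r - 1*(-1))*7 + 3 = (r + 1)*7 + 3 = (1 + r)*7 + 3 = (7 + 7*r) + 3 = 10 + 7*r)
I(-9)*(112 + 49) + B(-135, -51) = (2 - 9)*(112 + 49) + (10 + 7*(-51)) = -7*161 + (10 - 357) = -1127 - 347 = -1474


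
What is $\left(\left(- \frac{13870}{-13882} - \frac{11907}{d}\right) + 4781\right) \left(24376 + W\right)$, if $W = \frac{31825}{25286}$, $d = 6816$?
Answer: $\frac{46467165475842838083}{398759006272} \approx 1.1653 \cdot 10^{8}$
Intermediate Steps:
$W = \frac{31825}{25286}$ ($W = 31825 \cdot \frac{1}{25286} = \frac{31825}{25286} \approx 1.2586$)
$\left(\left(- \frac{13870}{-13882} - \frac{11907}{d}\right) + 4781\right) \left(24376 + W\right) = \left(\left(- \frac{13870}{-13882} - \frac{11907}{6816}\right) + 4781\right) \left(24376 + \frac{31825}{25286}\right) = \left(\left(\left(-13870\right) \left(- \frac{1}{13882}\right) - \frac{3969}{2272}\right) + 4781\right) \frac{616403361}{25286} = \left(\left(\frac{6935}{6941} - \frac{3969}{2272}\right) + 4781\right) \frac{616403361}{25286} = \left(- \frac{11792509}{15769952} + 4781\right) \frac{616403361}{25286} = \frac{75384348003}{15769952} \cdot \frac{616403361}{25286} = \frac{46467165475842838083}{398759006272}$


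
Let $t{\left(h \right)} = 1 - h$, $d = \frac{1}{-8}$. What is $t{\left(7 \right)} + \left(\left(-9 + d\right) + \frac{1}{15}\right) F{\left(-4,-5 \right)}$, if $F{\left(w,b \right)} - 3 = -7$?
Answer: $\frac{907}{30} \approx 30.233$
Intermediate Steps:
$d = - \frac{1}{8} \approx -0.125$
$F{\left(w,b \right)} = -4$ ($F{\left(w,b \right)} = 3 - 7 = -4$)
$t{\left(7 \right)} + \left(\left(-9 + d\right) + \frac{1}{15}\right) F{\left(-4,-5 \right)} = \left(1 - 7\right) + \left(\left(-9 - \frac{1}{8}\right) + \frac{1}{15}\right) \left(-4\right) = \left(1 - 7\right) + \left(- \frac{73}{8} + \frac{1}{15}\right) \left(-4\right) = -6 - - \frac{1087}{30} = -6 + \frac{1087}{30} = \frac{907}{30}$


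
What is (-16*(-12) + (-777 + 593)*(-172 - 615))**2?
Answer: 21025000000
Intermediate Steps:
(-16*(-12) + (-777 + 593)*(-172 - 615))**2 = (192 - 184*(-787))**2 = (192 + 144808)**2 = 145000**2 = 21025000000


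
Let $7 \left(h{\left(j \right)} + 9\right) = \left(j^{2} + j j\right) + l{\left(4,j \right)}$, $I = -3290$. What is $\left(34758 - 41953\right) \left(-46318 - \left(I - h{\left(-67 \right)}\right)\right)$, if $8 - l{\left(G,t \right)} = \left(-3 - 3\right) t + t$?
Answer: $\frac{2105314560}{7} \approx 3.0076 \cdot 10^{8}$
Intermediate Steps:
$l{\left(G,t \right)} = 8 + 5 t$ ($l{\left(G,t \right)} = 8 - \left(\left(-3 - 3\right) t + t\right) = 8 - \left(- 6 t + t\right) = 8 - - 5 t = 8 + 5 t$)
$h{\left(j \right)} = - \frac{55}{7} + \frac{2 j^{2}}{7} + \frac{5 j}{7}$ ($h{\left(j \right)} = -9 + \frac{\left(j^{2} + j j\right) + \left(8 + 5 j\right)}{7} = -9 + \frac{\left(j^{2} + j^{2}\right) + \left(8 + 5 j\right)}{7} = -9 + \frac{2 j^{2} + \left(8 + 5 j\right)}{7} = -9 + \frac{8 + 2 j^{2} + 5 j}{7} = -9 + \left(\frac{8}{7} + \frac{2 j^{2}}{7} + \frac{5 j}{7}\right) = - \frac{55}{7} + \frac{2 j^{2}}{7} + \frac{5 j}{7}$)
$\left(34758 - 41953\right) \left(-46318 - \left(I - h{\left(-67 \right)}\right)\right) = \left(34758 - 41953\right) \left(-46318 + \left(\left(- \frac{55}{7} + \frac{2 \left(-67\right)^{2}}{7} + \frac{5}{7} \left(-67\right)\right) - -3290\right)\right) = - 7195 \left(-46318 + \left(\left(- \frac{55}{7} + \frac{2}{7} \cdot 4489 - \frac{335}{7}\right) + 3290\right)\right) = - 7195 \left(-46318 + \left(\left(- \frac{55}{7} + \frac{8978}{7} - \frac{335}{7}\right) + 3290\right)\right) = - 7195 \left(-46318 + \left(\frac{8588}{7} + 3290\right)\right) = - 7195 \left(-46318 + \frac{31618}{7}\right) = \left(-7195\right) \left(- \frac{292608}{7}\right) = \frac{2105314560}{7}$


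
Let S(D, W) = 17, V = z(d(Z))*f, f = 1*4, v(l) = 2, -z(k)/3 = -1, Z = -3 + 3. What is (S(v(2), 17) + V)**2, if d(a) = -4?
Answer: 841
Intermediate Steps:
Z = 0
z(k) = 3 (z(k) = -3*(-1) = 3)
f = 4
V = 12 (V = 3*4 = 12)
(S(v(2), 17) + V)**2 = (17 + 12)**2 = 29**2 = 841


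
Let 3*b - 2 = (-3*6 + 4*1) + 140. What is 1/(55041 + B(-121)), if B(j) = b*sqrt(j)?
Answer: 495369/27267587593 - 4224*I/27267587593 ≈ 1.8167e-5 - 1.5491e-7*I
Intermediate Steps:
b = 128/3 (b = 2/3 + ((-3*6 + 4*1) + 140)/3 = 2/3 + ((-18 + 4) + 140)/3 = 2/3 + (-14 + 140)/3 = 2/3 + (1/3)*126 = 2/3 + 42 = 128/3 ≈ 42.667)
B(j) = 128*sqrt(j)/3
1/(55041 + B(-121)) = 1/(55041 + 128*sqrt(-121)/3) = 1/(55041 + 128*(11*I)/3) = 1/(55041 + 1408*I/3) = 9*(55041 - 1408*I/3)/27267587593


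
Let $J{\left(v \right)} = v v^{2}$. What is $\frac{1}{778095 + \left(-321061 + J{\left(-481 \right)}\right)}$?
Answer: $- \frac{1}{110827607} \approx -9.023 \cdot 10^{-9}$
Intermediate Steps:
$J{\left(v \right)} = v^{3}$
$\frac{1}{778095 + \left(-321061 + J{\left(-481 \right)}\right)} = \frac{1}{778095 + \left(-321061 + \left(-481\right)^{3}\right)} = \frac{1}{778095 - 111605702} = \frac{1}{-110827607} = - \frac{1}{110827607}$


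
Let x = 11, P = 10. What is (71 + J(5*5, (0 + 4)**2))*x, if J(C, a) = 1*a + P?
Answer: 1067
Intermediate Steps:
J(C, a) = 10 + a (J(C, a) = 1*a + 10 = a + 10 = 10 + a)
(71 + J(5*5, (0 + 4)**2))*x = (71 + (10 + (0 + 4)**2))*11 = (71 + (10 + 4**2))*11 = (71 + (10 + 16))*11 = (71 + 26)*11 = 97*11 = 1067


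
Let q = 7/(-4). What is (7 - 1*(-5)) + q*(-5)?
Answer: 83/4 ≈ 20.750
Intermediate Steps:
q = -7/4 (q = 7*(-¼) = -7/4 ≈ -1.7500)
(7 - 1*(-5)) + q*(-5) = (7 - 1*(-5)) - 7/4*(-5) = (7 + 5) + 35/4 = 12 + 35/4 = 83/4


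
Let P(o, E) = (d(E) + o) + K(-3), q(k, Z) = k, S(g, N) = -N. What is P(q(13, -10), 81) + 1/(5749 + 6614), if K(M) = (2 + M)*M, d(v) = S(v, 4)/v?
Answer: 5324359/333801 ≈ 15.951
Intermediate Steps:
d(v) = -4/v (d(v) = (-1*4)/v = -4/v)
K(M) = M*(2 + M)
P(o, E) = 3 + o - 4/E (P(o, E) = (-4/E + o) - 3*(2 - 3) = (o - 4/E) - 3*(-1) = (o - 4/E) + 3 = 3 + o - 4/E)
P(q(13, -10), 81) + 1/(5749 + 6614) = (3 + 13 - 4/81) + 1/(5749 + 6614) = (3 + 13 - 4*1/81) + 1/12363 = (3 + 13 - 4/81) + 1/12363 = 1292/81 + 1/12363 = 5324359/333801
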